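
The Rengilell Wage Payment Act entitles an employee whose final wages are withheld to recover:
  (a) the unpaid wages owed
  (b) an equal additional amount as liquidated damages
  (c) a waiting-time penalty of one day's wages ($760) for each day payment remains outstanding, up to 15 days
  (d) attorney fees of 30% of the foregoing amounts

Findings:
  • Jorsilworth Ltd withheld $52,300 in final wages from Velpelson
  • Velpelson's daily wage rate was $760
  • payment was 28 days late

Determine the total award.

$150,800

Liquidated damages (equal amount): $52,300
Penalty days: min(28, 15) = 15
Waiting-time penalty: 15 × $760 = $11,400
Subtotal: $52,300 + $52,300 + $11,400 = $116,000
Attorney fees: 30% of $116,000 = $34,800
Total award: $116,000 + $34,800 = $150,800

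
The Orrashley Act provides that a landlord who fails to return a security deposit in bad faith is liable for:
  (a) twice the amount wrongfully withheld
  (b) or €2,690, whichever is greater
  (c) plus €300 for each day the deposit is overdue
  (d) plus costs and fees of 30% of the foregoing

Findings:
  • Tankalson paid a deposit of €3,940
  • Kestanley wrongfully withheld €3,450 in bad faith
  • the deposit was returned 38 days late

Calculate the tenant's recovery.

Doubled: 2 × €3,450 = €6,900
Minimum €2,690: €6,900 meets the minimum, no increase.
Late-return penalty: 38 × €300 = €11,400
Damages plus late penalty: €6,900 + €11,400 = €18,300
Costs and fees: 30% of €18,300 = €5,490
Total recovery: €18,300 + €5,490 = €23,790

€23,790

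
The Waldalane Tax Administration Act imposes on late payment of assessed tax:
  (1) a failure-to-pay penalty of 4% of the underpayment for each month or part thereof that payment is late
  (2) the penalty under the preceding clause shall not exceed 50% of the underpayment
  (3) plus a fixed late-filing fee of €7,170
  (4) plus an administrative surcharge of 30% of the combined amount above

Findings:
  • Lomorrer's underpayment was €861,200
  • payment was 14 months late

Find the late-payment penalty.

€569,101

Accrued rate: 4% × 14 = 56%, capped at 50% → 50%
Failure-to-pay penalty: 50% of €861,200 = €430,600
Penalty before surcharge: €430,600 + €7,170 = €437,770
Administrative surcharge: 30% of €437,770 = €131,331
Total penalty: €437,770 + €131,331 = €569,101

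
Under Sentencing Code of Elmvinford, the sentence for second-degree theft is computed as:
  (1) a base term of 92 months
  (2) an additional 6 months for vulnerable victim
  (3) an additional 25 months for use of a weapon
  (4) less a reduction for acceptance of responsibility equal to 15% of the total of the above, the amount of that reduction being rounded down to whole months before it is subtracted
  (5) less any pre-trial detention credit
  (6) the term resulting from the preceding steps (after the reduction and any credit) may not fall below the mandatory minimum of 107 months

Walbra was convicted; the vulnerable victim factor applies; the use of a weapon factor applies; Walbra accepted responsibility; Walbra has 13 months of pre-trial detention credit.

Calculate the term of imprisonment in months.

Vulnerable victim enhancement: +6 months
Use of a weapon enhancement: +25 months
Adjusted term: 92 months + 6 months + 25 months = 123 months
Acceptance of responsibility reduction: 15% of 123 months = 18 months (rounded down)
After reduction: 123 − 18 = 105 months
Less pre-trial detention credit: 105 months − 13 months = 92 months
Minimum 107 months: 92 months is below the minimum → 107 months

Sentence: 107 months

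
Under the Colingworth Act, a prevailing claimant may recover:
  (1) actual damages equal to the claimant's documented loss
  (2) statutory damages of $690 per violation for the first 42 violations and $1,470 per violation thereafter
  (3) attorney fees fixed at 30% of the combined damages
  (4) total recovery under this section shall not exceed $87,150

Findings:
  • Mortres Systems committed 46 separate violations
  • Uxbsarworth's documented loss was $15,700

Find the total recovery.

First 42 violations: 42 × $690 = $28,980
Remaining violations: (46 − 42) × $1,470 = $5,880
Statutory damages: $28,980 + $5,880 = $34,860
Combined damages: $15,700 + $34,860 = $50,560
Attorney fees: 30% of $50,560 = $15,168
Total before cap: $50,560 + $15,168 = $65,728
Cap at $87,150: $65,728 is within the cap, no reduction.

$65,728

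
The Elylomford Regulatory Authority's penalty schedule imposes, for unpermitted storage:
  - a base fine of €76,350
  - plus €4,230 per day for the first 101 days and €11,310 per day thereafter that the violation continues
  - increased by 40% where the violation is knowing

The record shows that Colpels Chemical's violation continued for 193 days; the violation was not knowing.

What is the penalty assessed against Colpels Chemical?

First 101 days: 101 × €4,230 = €427,230
Remaining days: (193 − 101) × €11,310 = €1,040,520
Per-day component: €427,230 + €1,040,520 = €1,467,750
Base plus per-day: €76,350 + €1,467,750 = €1,544,100
The violation was not knowing: no 40% increase.

€1,544,100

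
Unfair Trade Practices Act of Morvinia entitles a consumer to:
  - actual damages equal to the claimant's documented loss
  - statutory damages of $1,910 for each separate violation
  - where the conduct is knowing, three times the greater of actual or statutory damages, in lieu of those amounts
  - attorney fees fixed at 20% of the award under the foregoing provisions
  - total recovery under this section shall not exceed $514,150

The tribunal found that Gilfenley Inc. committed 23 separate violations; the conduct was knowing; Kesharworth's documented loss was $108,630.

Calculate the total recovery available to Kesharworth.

Statutory damages: 23 × $1,910 = $43,930
Greater of actual damages ($108,630) or statutory damages ($43,930): $108,630
Trebled: 3 × $108,630 = $325,890
Attorney fees: 20% of $325,890 = $65,178
Total before cap: $325,890 + $65,178 = $391,068
Cap at $514,150: $391,068 is within the cap, no reduction.

$391,068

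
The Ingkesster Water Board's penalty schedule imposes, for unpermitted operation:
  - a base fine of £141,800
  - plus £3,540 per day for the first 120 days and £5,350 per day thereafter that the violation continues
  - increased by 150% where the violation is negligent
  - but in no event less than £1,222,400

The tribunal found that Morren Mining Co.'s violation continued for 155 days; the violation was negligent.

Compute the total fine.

£1,884,625

First 120 days: 120 × £3,540 = £424,800
Remaining days: (155 − 120) × £5,350 = £187,250
Per-day component: £424,800 + £187,250 = £612,050
Base plus per-day: £141,800 + £612,050 = £753,850
Enhancement: 150% of £753,850 = £1,130,775
Enhanced fine: £753,850 + £1,130,775 = £1,884,625
Minimum £1,222,400: £1,884,625 meets the minimum, no increase.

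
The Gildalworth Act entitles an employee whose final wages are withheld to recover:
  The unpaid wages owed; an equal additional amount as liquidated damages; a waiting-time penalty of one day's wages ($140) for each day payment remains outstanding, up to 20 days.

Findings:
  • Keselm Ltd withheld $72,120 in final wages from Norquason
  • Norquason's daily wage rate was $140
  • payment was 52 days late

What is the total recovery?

$147,040

Liquidated damages (equal amount): $72,120
Penalty days: min(52, 20) = 20
Waiting-time penalty: 20 × $140 = $2,800
Total award: $72,120 + $72,120 + $2,800 = $147,040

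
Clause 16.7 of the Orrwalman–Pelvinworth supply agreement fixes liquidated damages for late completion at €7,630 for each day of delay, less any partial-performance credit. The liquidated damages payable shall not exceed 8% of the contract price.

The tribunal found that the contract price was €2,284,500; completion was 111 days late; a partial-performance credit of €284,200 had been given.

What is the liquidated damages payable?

Per-day damages: 111 × €7,630 = €846,930
Less partial-performance credit: €846,930 − €284,200 = €562,730
Cap: 8% of €2,284,500 = €182,760
Cap at €182,760: €562,730 exceeds the cap → €182,760

€182,760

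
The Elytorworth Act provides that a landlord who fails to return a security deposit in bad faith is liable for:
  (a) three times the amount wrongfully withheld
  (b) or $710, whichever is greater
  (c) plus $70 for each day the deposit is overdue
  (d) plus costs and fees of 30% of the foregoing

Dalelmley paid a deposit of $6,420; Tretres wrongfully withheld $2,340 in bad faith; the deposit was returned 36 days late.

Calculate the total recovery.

Trebled: 3 × $2,340 = $7,020
Minimum $710: $7,020 meets the minimum, no increase.
Late-return penalty: 36 × $70 = $2,520
Damages plus late penalty: $7,020 + $2,520 = $9,540
Costs and fees: 30% of $9,540 = $2,862
Total recovery: $9,540 + $2,862 = $12,402

$12,402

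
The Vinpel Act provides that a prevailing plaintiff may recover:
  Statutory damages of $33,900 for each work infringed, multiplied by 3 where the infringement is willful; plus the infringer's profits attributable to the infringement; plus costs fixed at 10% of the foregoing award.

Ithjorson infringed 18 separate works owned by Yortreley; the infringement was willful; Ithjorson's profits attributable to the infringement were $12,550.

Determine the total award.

$2,027,465

Statutory damages: 18 × $33,900 = $610,200
Trebled: 3 × $610,200 = $1,830,600
Combined award: $1,830,600 + $12,550 = $1,843,150
Costs: 10% of $1,843,150 = $184,315
Award plus costs: $1,843,150 + $184,315 = $2,027,465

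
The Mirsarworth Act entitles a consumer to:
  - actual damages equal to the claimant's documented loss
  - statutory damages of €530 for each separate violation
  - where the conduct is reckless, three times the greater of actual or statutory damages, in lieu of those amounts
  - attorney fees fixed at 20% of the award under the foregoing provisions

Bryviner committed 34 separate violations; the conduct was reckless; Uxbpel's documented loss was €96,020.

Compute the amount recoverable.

€345,672

Statutory damages: 34 × €530 = €18,020
Greater of actual damages (€96,020) or statutory damages (€18,020): €96,020
Trebled: 3 × €96,020 = €288,060
Attorney fees: 20% of €288,060 = €57,612
Total recovery: €288,060 + €57,612 = €345,672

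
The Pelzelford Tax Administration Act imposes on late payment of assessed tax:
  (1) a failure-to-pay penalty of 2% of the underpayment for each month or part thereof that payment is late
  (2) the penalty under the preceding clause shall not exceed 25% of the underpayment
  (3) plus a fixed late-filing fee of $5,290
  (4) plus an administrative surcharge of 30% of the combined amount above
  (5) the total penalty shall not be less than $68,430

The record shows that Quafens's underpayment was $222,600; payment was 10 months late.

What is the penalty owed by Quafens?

$68,430

Accrued rate: 2% × 10 = 20%, capped at 25% → 20%
Failure-to-pay penalty: 20% of $222,600 = $44,520
Penalty before surcharge: $44,520 + $5,290 = $49,810
Administrative surcharge: 30% of $49,810 = $14,943
Total penalty: $49,810 + $14,943 = $64,753
Minimum $68,430: $64,753 is below the minimum → $68,430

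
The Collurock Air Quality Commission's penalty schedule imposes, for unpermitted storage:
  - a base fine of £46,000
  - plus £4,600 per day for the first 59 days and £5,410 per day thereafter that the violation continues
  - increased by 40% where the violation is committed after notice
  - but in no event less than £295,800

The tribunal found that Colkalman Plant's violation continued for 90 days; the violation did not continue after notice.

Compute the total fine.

First 59 days: 59 × £4,600 = £271,400
Remaining days: (90 − 59) × £5,410 = £167,710
Per-day component: £271,400 + £167,710 = £439,110
Base plus per-day: £46,000 + £439,110 = £485,110
The violation did not continue after notice: no 40% increase.
Minimum £295,800: £485,110 meets the minimum, no increase.

£485,110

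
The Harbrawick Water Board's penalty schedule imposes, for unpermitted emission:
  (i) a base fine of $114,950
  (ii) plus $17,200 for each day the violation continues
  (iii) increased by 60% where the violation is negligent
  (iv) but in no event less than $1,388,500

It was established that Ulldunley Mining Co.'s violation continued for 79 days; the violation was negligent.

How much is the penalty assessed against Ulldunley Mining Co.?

Per-day component: 79 × $17,200 = $1,358,800
Base plus per-day: $114,950 + $1,358,800 = $1,473,750
Enhancement: 60% of $1,473,750 = $884,250
Enhanced fine: $1,473,750 + $884,250 = $2,358,000
Minimum $1,388,500: $2,358,000 meets the minimum, no increase.

$2,358,000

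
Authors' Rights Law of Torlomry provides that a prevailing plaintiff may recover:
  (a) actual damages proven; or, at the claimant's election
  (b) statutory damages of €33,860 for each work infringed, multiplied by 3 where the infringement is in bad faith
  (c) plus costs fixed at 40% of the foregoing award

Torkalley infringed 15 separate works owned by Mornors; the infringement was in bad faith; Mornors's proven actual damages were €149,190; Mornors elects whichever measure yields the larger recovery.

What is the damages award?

€2,133,180

Statutory damages: 15 × €33,860 = €507,900
Trebled: 3 × €507,900 = €1,523,700
Greater of actual damages (€149,190) or enhanced statutory damages (€1,523,700): €1,523,700
Costs: 40% of €1,523,700 = €609,480
Award plus costs: €1,523,700 + €609,480 = €2,133,180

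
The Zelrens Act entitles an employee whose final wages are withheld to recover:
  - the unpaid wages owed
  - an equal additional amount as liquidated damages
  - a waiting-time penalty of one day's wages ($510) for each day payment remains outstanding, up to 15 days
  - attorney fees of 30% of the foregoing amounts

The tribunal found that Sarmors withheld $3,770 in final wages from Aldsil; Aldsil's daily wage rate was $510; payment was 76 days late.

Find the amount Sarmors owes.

Liquidated damages (equal amount): $3,770
Penalty days: min(76, 15) = 15
Waiting-time penalty: 15 × $510 = $7,650
Subtotal: $3,770 + $3,770 + $7,650 = $15,190
Attorney fees: 30% of $15,190 = $4,557
Total award: $15,190 + $4,557 = $19,747

$19,747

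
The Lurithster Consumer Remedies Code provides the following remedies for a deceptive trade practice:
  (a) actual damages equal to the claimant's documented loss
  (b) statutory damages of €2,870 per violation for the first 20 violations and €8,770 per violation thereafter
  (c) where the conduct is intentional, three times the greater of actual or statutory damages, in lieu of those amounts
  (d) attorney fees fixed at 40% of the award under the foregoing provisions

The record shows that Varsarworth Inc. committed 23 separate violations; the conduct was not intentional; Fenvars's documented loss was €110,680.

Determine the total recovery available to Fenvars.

First 20 violations: 20 × €2,870 = €57,400
Remaining violations: (23 − 20) × €8,770 = €26,310
Statutory damages: €57,400 + €26,310 = €83,710
Conduct not intentional: the in-lieu enhancement does not apply.
Actual plus statutory damages: €110,680 + €83,710 = €194,390
Attorney fees: 40% of €194,390 = €77,756
Total recovery: €194,390 + €77,756 = €272,146

€272,146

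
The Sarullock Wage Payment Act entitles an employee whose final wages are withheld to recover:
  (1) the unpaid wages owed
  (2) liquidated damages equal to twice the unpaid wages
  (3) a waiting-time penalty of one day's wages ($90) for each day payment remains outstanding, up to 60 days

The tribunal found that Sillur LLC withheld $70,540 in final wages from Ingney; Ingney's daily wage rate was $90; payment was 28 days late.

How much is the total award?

$214,140

Doubled: 2 × $70,540 = $141,080
Penalty days: min(28, 60) = 28
Waiting-time penalty: 28 × $90 = $2,520
Total award: $70,540 + $141,080 + $2,520 = $214,140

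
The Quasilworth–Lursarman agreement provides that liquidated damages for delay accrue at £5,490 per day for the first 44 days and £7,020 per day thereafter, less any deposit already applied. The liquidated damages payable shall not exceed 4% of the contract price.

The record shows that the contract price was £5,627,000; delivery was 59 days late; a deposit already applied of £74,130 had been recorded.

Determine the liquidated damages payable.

First 44 days: 44 × £5,490 = £241,560
Remaining days: (59 − 44) × £7,020 = £105,300
Accrued per-day damages: £241,560 + £105,300 = £346,860
Less deposit already applied: £346,860 − £74,130 = £272,730
Cap: 4% of £5,627,000 = £225,080
Cap at £225,080: £272,730 exceeds the cap → £225,080

£225,080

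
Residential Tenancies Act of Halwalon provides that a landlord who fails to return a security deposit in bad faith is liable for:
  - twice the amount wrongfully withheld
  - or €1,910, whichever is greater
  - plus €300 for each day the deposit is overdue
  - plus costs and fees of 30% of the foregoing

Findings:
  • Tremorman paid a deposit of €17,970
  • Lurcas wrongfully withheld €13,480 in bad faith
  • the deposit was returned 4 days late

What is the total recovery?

€36,608

Doubled: 2 × €13,480 = €26,960
Minimum €1,910: €26,960 meets the minimum, no increase.
Late-return penalty: 4 × €300 = €1,200
Damages plus late penalty: €26,960 + €1,200 = €28,160
Costs and fees: 30% of €28,160 = €8,448
Total recovery: €28,160 + €8,448 = €36,608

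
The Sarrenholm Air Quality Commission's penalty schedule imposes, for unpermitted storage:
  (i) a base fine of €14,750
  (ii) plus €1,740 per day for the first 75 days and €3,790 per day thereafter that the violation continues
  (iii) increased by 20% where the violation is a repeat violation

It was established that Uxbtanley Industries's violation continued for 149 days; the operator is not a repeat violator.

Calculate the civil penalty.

First 75 days: 75 × €1,740 = €130,500
Remaining days: (149 − 75) × €3,790 = €280,460
Per-day component: €130,500 + €280,460 = €410,960
Base plus per-day: €14,750 + €410,960 = €425,710
The operator is not a repeat violator: no 20% increase.

Civil penalty: €425,710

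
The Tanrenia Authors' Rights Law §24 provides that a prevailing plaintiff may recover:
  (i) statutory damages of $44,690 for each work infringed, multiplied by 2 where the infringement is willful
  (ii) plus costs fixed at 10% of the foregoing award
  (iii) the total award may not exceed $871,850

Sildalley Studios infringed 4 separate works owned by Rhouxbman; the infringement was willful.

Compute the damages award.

Statutory damages: 4 × $44,690 = $178,760
Doubled: 2 × $178,760 = $357,520
Costs: 10% of $357,520 = $35,752
Award plus costs: $357,520 + $35,752 = $393,272
Cap at $871,850: $393,272 is within the cap, no reduction.

$393,272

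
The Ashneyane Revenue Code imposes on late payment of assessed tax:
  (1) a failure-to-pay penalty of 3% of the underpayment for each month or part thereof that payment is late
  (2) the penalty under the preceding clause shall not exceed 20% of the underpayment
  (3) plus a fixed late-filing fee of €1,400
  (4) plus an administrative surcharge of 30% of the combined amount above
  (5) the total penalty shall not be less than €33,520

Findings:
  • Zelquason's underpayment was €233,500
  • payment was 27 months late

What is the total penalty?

Accrued rate: 3% × 27 = 81%, capped at 20% → 20%
Failure-to-pay penalty: 20% of €233,500 = €46,700
Penalty before surcharge: €46,700 + €1,400 = €48,100
Administrative surcharge: 30% of €48,100 = €14,430
Total penalty: €48,100 + €14,430 = €62,530
Minimum €33,520: €62,530 meets the minimum, no increase.

€62,530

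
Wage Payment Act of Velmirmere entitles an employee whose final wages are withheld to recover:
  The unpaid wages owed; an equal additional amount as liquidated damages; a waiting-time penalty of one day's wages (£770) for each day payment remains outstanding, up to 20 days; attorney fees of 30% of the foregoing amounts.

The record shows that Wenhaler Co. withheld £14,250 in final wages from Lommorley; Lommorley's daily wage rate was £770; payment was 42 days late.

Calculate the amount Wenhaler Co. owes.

£57,070

Liquidated damages (equal amount): £14,250
Penalty days: min(42, 20) = 20
Waiting-time penalty: 20 × £770 = £15,400
Subtotal: £14,250 + £14,250 + £15,400 = £43,900
Attorney fees: 30% of £43,900 = £13,170
Total award: £43,900 + £13,170 = £57,070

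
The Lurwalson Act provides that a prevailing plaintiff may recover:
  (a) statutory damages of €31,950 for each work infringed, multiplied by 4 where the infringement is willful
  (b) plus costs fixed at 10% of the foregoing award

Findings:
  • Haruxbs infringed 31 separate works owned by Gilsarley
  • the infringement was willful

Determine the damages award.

Statutory damages: 31 × €31,950 = €990,450
Multiplied by 4: 4 × €990,450 = €3,961,800
Costs: 10% of €3,961,800 = €396,180
Award plus costs: €3,961,800 + €396,180 = €4,357,980

€4,357,980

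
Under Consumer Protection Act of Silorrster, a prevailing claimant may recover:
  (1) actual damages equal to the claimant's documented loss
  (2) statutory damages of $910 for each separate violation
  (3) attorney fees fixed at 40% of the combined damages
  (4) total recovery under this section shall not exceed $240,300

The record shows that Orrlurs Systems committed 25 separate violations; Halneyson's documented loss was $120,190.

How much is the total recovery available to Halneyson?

$200,116

Statutory damages: 25 × $910 = $22,750
Combined damages: $120,190 + $22,750 = $142,940
Attorney fees: 40% of $142,940 = $57,176
Total before cap: $142,940 + $57,176 = $200,116
Cap at $240,300: $200,116 is within the cap, no reduction.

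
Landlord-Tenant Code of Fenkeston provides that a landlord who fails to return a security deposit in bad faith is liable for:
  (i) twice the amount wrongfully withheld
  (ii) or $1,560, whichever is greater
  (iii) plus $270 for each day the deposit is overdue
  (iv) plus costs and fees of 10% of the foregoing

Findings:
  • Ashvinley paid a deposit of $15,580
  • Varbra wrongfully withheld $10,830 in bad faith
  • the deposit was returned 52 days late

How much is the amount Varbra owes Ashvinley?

Doubled: 2 × $10,830 = $21,660
Minimum $1,560: $21,660 meets the minimum, no increase.
Late-return penalty: 52 × $270 = $14,040
Damages plus late penalty: $21,660 + $14,040 = $35,700
Costs and fees: 10% of $35,700 = $3,570
Total recovery: $35,700 + $3,570 = $39,270

$39,270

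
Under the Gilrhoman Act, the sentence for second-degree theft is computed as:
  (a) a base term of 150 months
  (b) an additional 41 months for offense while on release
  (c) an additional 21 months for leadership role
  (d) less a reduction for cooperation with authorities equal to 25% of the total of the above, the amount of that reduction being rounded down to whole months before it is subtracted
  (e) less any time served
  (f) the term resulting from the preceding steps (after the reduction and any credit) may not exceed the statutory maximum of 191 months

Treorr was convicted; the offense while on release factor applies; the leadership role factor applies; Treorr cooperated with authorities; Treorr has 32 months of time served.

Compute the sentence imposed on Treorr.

127 months

Offense while on release enhancement: +41 months
Leadership role enhancement: +21 months
Adjusted term: 150 months + 41 months + 21 months = 212 months
Cooperation with authorities reduction: 25% of 212 months = 53 months (rounded down)
After reduction: 212 − 53 = 159 months
Less time served: 159 months − 32 months = 127 months
Cap at 191 months: 127 months is within the cap, no reduction.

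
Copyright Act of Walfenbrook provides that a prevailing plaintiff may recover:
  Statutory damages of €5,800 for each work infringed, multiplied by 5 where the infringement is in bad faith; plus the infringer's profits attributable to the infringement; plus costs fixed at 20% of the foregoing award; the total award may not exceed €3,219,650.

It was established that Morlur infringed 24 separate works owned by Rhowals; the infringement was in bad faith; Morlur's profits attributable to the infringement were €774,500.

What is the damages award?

€1,764,600

Statutory damages: 24 × €5,800 = €139,200
Multiplied by 5: 5 × €139,200 = €696,000
Combined award: €696,000 + €774,500 = €1,470,500
Costs: 20% of €1,470,500 = €294,100
Award plus costs: €1,470,500 + €294,100 = €1,764,600
Cap at €3,219,650: €1,764,600 is within the cap, no reduction.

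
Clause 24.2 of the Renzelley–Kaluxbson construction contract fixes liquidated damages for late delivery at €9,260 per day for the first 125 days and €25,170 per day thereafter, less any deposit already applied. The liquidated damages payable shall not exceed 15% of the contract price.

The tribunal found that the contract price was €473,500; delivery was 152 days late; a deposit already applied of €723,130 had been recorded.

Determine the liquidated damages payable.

First 125 days: 125 × €9,260 = €1,157,500
Remaining days: (152 − 125) × €25,170 = €679,590
Accrued per-day damages: €1,157,500 + €679,590 = €1,837,090
Less deposit already applied: €1,837,090 − €723,130 = €1,113,960
Cap: 15% of €473,500 = €71,025
Cap at €71,025: €1,113,960 exceeds the cap → €71,025

Liquidated damages: €71,025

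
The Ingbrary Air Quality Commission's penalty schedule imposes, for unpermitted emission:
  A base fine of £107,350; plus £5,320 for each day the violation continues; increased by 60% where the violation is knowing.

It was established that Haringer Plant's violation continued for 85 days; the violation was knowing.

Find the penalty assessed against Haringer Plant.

Per-day component: 85 × £5,320 = £452,200
Base plus per-day: £107,350 + £452,200 = £559,550
Enhancement: 60% of £559,550 = £335,730
Enhanced fine: £559,550 + £335,730 = £895,280

£895,280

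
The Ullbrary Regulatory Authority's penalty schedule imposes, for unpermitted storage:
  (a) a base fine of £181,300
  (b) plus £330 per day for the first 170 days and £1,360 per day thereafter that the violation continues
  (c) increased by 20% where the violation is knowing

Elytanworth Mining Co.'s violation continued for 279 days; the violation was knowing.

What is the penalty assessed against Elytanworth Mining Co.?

£462,768

First 170 days: 170 × £330 = £56,100
Remaining days: (279 − 170) × £1,360 = £148,240
Per-day component: £56,100 + £148,240 = £204,340
Base plus per-day: £181,300 + £204,340 = £385,640
Enhancement: 20% of £385,640 = £77,128
Enhanced fine: £385,640 + £77,128 = £462,768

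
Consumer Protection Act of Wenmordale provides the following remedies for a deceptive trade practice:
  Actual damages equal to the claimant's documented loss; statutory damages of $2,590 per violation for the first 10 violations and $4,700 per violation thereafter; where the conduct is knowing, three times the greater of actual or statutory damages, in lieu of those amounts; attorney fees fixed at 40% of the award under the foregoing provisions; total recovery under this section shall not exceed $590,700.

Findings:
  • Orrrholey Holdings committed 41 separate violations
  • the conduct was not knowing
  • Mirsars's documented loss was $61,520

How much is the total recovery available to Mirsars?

Total recovery: $326,368

First 10 violations: 10 × $2,590 = $25,900
Remaining violations: (41 − 10) × $4,700 = $145,700
Statutory damages: $25,900 + $145,700 = $171,600
Conduct not knowing: the in-lieu enhancement does not apply.
Actual plus statutory damages: $61,520 + $171,600 = $233,120
Attorney fees: 40% of $233,120 = $93,248
Total before cap: $233,120 + $93,248 = $326,368
Cap at $590,700: $326,368 is within the cap, no reduction.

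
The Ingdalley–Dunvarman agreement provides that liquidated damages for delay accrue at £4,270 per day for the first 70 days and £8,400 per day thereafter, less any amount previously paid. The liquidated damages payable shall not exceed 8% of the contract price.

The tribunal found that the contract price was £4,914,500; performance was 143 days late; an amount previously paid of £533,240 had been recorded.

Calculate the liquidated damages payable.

£378,860

First 70 days: 70 × £4,270 = £298,900
Remaining days: (143 − 70) × £8,400 = £613,200
Accrued per-day damages: £298,900 + £613,200 = £912,100
Less amount previously paid: £912,100 − £533,240 = £378,860
Cap: 8% of £4,914,500 = £393,160
Cap at £393,160: £378,860 is within the cap, no reduction.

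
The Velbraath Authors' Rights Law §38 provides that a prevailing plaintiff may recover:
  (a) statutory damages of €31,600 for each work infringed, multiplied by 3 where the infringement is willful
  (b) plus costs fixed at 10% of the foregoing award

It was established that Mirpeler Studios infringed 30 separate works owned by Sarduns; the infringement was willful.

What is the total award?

Statutory damages: 30 × €31,600 = €948,000
Trebled: 3 × €948,000 = €2,844,000
Costs: 10% of €2,844,000 = €284,400
Award plus costs: €2,844,000 + €284,400 = €3,128,400

€3,128,400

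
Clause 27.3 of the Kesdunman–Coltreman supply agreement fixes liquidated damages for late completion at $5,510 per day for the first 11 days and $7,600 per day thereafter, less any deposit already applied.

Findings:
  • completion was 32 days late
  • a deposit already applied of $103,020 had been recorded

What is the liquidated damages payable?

First 11 days: 11 × $5,510 = $60,610
Remaining days: (32 − 11) × $7,600 = $159,600
Accrued per-day damages: $60,610 + $159,600 = $220,210
Less deposit already applied: $220,210 − $103,020 = $117,190

$117,190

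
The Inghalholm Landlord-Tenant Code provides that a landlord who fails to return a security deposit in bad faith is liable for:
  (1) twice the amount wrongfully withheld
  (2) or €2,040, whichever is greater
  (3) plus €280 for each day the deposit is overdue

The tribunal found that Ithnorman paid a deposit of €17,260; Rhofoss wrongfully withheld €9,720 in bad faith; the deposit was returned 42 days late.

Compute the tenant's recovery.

€31,200

Doubled: 2 × €9,720 = €19,440
Minimum €2,040: €19,440 meets the minimum, no increase.
Late-return penalty: 42 × €280 = €11,760
Damages plus late penalty: €19,440 + €11,760 = €31,200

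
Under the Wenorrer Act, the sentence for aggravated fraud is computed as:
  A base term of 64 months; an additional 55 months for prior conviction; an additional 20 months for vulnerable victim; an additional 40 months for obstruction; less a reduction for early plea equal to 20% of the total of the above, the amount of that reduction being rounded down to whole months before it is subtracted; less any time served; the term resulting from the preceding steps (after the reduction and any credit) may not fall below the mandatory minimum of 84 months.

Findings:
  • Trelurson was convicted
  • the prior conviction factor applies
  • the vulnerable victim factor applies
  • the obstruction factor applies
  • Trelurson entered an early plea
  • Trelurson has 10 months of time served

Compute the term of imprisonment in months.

Prior conviction enhancement: +55 months
Vulnerable victim enhancement: +20 months
Obstruction enhancement: +40 months
Adjusted term: 64 months + 55 months + 20 months + 40 months = 179 months
Early plea reduction: 20% of 179 months = 35 months (rounded down)
After reduction: 179 − 35 = 144 months
Less time served: 144 months − 10 months = 134 months
Minimum 84 months: 134 months meets the minimum, no increase.

134 months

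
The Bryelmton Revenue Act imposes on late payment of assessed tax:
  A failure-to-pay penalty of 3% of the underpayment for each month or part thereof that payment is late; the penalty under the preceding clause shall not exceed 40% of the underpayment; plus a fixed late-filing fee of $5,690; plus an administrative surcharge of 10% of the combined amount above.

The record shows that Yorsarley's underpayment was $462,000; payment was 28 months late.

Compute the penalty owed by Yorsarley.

Accrued rate: 3% × 28 = 84%, capped at 40% → 40%
Failure-to-pay penalty: 40% of $462,000 = $184,800
Penalty before surcharge: $184,800 + $5,690 = $190,490
Administrative surcharge: 10% of $190,490 = $19,049
Total penalty: $190,490 + $19,049 = $209,539

Penalty: $209,539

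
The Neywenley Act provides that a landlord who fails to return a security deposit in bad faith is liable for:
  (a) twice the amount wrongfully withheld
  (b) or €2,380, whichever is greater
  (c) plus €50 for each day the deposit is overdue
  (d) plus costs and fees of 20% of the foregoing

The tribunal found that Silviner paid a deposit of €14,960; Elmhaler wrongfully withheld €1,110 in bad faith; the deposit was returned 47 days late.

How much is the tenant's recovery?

Doubled: 2 × €1,110 = €2,220
Minimum €2,380: €2,220 is below the minimum → €2,380
Late-return penalty: 47 × €50 = €2,350
Damages plus late penalty: €2,380 + €2,350 = €4,730
Costs and fees: 20% of €4,730 = €946
Total recovery: €4,730 + €946 = €5,676

€5,676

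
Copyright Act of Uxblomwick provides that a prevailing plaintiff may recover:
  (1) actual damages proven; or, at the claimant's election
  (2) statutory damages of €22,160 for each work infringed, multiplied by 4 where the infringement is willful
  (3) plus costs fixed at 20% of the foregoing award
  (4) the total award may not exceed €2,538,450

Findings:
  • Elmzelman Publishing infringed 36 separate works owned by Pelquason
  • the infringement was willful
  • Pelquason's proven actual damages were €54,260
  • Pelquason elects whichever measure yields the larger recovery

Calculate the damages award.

Statutory damages: 36 × €22,160 = €797,760
Multiplied by 4: 4 × €797,760 = €3,191,040
Greater of actual damages (€54,260) or enhanced statutory damages (€3,191,040): €3,191,040
Costs: 20% of €3,191,040 = €638,208
Award plus costs: €3,191,040 + €638,208 = €3,829,248
Cap at €2,538,450: €3,829,248 exceeds the cap → €2,538,450

€2,538,450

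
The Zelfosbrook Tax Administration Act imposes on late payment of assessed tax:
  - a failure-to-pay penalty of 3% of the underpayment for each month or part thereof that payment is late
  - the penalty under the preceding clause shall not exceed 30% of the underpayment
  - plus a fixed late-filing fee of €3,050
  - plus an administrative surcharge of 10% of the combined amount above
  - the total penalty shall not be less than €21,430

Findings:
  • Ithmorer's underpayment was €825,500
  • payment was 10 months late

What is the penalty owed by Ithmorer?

€275,770

Accrued rate: 3% × 10 = 30%, capped at 30% → 30%
Failure-to-pay penalty: 30% of €825,500 = €247,650
Penalty before surcharge: €247,650 + €3,050 = €250,700
Administrative surcharge: 10% of €250,700 = €25,070
Total penalty: €250,700 + €25,070 = €275,770
Minimum €21,430: €275,770 meets the minimum, no increase.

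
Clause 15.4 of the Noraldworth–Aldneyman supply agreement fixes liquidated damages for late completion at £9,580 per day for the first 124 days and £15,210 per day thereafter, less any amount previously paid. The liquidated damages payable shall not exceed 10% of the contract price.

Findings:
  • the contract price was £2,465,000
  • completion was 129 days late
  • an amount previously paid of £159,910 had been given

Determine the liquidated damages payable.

£246,500

First 124 days: 124 × £9,580 = £1,187,920
Remaining days: (129 − 124) × £15,210 = £76,050
Accrued per-day damages: £1,187,920 + £76,050 = £1,263,970
Less amount previously paid: £1,263,970 − £159,910 = £1,104,060
Cap: 10% of £2,465,000 = £246,500
Cap at £246,500: £1,104,060 exceeds the cap → £246,500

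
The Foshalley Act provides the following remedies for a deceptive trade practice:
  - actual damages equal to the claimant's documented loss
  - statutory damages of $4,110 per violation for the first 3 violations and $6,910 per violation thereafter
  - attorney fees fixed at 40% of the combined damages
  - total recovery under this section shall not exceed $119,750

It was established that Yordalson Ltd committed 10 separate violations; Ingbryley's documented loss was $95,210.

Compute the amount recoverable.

$119,750

First 3 violations: 3 × $4,110 = $12,330
Remaining violations: (10 − 3) × $6,910 = $48,370
Statutory damages: $12,330 + $48,370 = $60,700
Combined damages: $95,210 + $60,700 = $155,910
Attorney fees: 40% of $155,910 = $62,364
Total before cap: $155,910 + $62,364 = $218,274
Cap at $119,750: $218,274 exceeds the cap → $119,750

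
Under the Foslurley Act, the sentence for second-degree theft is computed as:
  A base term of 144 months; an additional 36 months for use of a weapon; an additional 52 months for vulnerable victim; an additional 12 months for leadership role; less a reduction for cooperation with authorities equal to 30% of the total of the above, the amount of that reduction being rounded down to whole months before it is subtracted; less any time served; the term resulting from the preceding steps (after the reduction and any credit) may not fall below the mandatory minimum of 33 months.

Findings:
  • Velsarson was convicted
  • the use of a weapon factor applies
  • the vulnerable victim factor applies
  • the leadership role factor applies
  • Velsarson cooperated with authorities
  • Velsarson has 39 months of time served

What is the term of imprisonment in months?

132 months

Use of a weapon enhancement: +36 months
Vulnerable victim enhancement: +52 months
Leadership role enhancement: +12 months
Adjusted term: 144 months + 36 months + 52 months + 12 months = 244 months
Cooperation with authorities reduction: 30% of 244 months = 73 months (rounded down)
After reduction: 244 − 73 = 171 months
Less time served: 171 months − 39 months = 132 months
Minimum 33 months: 132 months meets the minimum, no increase.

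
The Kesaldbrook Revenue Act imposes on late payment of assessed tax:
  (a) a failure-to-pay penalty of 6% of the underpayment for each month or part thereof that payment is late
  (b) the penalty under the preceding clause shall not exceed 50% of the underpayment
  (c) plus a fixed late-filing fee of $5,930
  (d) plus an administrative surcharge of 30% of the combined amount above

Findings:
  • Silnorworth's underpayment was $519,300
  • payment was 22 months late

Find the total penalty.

Accrued rate: 6% × 22 = 132%, capped at 50% → 50%
Failure-to-pay penalty: 50% of $519,300 = $259,650
Penalty before surcharge: $259,650 + $5,930 = $265,580
Administrative surcharge: 30% of $265,580 = $79,674
Total penalty: $265,580 + $79,674 = $345,254

$345,254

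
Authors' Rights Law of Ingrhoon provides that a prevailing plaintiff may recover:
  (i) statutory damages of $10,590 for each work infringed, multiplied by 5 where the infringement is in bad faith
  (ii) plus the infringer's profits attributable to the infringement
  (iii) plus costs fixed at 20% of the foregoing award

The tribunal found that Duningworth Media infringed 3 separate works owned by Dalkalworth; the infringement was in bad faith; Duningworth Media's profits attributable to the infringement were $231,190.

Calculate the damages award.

Statutory damages: 3 × $10,590 = $31,770
Multiplied by 5: 5 × $31,770 = $158,850
Combined award: $158,850 + $231,190 = $390,040
Costs: 20% of $390,040 = $78,008
Award plus costs: $390,040 + $78,008 = $468,048

$468,048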